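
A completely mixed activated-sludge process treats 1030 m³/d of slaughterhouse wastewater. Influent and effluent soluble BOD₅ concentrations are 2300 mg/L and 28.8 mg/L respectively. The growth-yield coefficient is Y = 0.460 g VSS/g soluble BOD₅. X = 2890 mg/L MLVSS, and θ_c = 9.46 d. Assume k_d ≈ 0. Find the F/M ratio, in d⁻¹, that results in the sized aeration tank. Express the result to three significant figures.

V·X = Y·Q·ΔS·θ_c gives V = 0.460 × 1030 × (2300 − 28.8) × 9.46 / 2890 = 3522 m³.
F/M = applied load / biomass = Q·S₀/(V·X) = 1030 × 2300 / (3522 × 2890) = 0.2327 d⁻¹.

F/M ≈ 0.233 d⁻¹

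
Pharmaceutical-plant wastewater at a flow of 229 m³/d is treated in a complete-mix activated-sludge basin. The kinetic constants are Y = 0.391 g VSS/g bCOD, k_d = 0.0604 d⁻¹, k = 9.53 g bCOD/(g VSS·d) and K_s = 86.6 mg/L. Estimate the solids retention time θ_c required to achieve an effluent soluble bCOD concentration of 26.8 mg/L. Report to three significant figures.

θ_c ≈ 1.22 d

At the target effluent, Y k S/(K_s+S) = 0.391×9.53×26.8/113.4 = 0.8806 d⁻¹.
Then 1/θ_c = μ − k_d = 0.8806 − 0.0604 = 0.8202 d⁻¹, giving θ_c = 1.219 d.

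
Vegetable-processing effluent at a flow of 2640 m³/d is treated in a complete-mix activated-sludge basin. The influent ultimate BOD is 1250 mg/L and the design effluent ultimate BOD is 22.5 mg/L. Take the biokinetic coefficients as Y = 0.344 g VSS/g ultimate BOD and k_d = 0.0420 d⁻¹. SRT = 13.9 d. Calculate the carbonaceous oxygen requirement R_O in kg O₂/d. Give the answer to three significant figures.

R_O ≈ 2240 kg O₂/d

Observed yield with endogenous decay: Y_obs = Y / (1 + k_d·θ_c) = 0.344 / (1 + 0.0420 × 13.9) = 0.344 / 1.584 = 0.2172 g VSS/g ultimate BOD.
Substrate removed = Q·(S₀ − S) = 2640 m³/d × (1250 − 22.5) g/m³ = 3.24×10^6 g/d = 3241 kg/d.
P_X = Y_obs·Q·(S₀ − S) = 0.2172 × 3241 = 703.9 kg VSS/d.
Carbonaceous O₂ demand = substrate oxidised − cell-mass equivalent = 3241 − 1.42 × 703.9 = 2241 kg O₂/d.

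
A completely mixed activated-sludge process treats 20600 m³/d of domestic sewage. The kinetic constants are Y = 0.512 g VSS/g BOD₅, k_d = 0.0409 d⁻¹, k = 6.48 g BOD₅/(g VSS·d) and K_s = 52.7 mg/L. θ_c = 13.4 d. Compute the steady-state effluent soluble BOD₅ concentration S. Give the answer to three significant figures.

S ≈ 1.90 mg/L

From the Monod/SRT balance for a CMAS, S = K_s·(1+k_d θ_c)/[θ_c·(Y k − k_d) − 1] = 52.7 × (1 + 0.0409 × 13.4) / [13.4 × (0.512 × 6.48 − 0.0409) − 1] = 81.58 / 42.91 = 1.901 mg/L.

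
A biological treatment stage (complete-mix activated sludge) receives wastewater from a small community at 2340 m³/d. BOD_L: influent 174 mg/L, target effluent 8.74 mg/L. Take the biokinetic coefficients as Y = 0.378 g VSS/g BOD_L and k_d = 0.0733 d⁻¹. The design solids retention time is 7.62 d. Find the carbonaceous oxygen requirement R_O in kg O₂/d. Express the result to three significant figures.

R_O ≈ 254 kg O₂/d

Y_obs = Y / (1 + k_d θ_c) = 0.378 / (1 + 0.0733 × 7.62) = 0.378 / 1.559 = 0.2425.
Substrate removed = Q·(S₀ − S) = 2340 m³/d × (174 − 8.74) g/m³ = 3.87×10^5 g/d = 386.7 kg/d.
P_X = Y_obs·Q·(S₀ − S) = 0.2425 × 386.7 = 93.79 kg VSS/d.
R_O = Q·(S₀ − S) − 1.42·P_X = 386.7 − 1.42 × 93.79 = 253.5 kg O₂/d.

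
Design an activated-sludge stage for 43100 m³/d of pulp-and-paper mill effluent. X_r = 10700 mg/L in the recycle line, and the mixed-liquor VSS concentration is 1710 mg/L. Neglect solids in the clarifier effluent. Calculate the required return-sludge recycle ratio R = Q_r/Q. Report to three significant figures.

R ≈ 0.190

Mass balance around the secondary clarifier (neglecting effluent solids): R = X / (X_r − X) = 1710 / (10700 − 1710) = 0.1902.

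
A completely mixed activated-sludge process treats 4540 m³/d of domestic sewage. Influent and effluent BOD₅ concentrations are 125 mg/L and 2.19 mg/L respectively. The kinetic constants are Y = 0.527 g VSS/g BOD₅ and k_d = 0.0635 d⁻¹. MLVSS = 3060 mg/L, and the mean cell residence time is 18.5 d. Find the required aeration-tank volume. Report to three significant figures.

Rearranging the biomass balance for a CMAS with decay, V = Y·Q·ΔS·θ_c / [X·(1+k_d θ_c)] = 0.527 × 4540 × (125 − 2.19) × 18.5 / [3060 × (1 + 0.0635 × 18.5)] = 5.44×10^6 / 6655 = 816.8 m³.

V ≈ 817 m³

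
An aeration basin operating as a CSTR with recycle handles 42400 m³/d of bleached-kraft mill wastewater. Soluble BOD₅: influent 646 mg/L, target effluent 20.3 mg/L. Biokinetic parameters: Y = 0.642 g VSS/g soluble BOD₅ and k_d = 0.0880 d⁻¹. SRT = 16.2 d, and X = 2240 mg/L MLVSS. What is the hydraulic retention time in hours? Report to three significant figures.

Steady-state biomass mass balance: V·X·(1 + k_d·θ_c) = Y·Q·(S₀ − S)·θ_c, so V = 0.642 × 42400 × (646 − 20.3) × 16.2 / [2240 × (1 + 0.0880 × 16.2)] = 2.76×10^8 / 5433 = 50783 m³.
Hydraulic retention time τ = V/Q = 50783 / 42400 = 1.198 d = 28.74 h.

τ ≈ 28.7 h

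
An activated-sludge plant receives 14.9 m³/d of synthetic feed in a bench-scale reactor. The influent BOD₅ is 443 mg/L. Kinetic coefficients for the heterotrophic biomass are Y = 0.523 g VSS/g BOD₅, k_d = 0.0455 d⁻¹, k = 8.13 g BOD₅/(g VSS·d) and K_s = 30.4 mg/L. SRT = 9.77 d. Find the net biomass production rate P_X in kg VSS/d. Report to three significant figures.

P_X ≈ 2.38 kg VSS/d

Effluent substrate depends only on kinetics and SRT: S = K_s(1 + k_d θ_c) / [θ_c(Yk − k_d) − 1] = 30.4 × (1 + 0.0455 × 9.77) / [9.77 × (0.523 × 8.13 − 0.0455) − 1] = 43.91 / 40.10 = 1.095 mg/L.
Observed yield with endogenous decay: Y_obs = Y / (1 + k_d·θ_c) = 0.523 / (1 + 0.0455 × 9.77) = 0.523 / 1.445 = 0.3621 g VSS/g BOD₅.
Substrate removed = Q·(S₀ − S) = 14.9 m³/d × (443 − 1.10) g/m³ = 6.58×10^3 g/d = 6.584 kg/d.
So the net sludge growth is P_X = 0.3621 × 6.584 = 2.384 kg VSS/d.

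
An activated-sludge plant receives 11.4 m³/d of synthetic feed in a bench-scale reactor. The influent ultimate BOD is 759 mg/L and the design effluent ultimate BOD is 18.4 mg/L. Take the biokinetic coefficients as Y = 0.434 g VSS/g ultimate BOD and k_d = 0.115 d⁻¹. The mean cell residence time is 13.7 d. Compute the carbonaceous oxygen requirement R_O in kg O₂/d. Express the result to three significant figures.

Y_obs = Y / (1 + k_d θ_c) = 0.434 / (1 + 0.115 × 13.7) = 0.434 / 2.575 = 0.1685.
Q·(S₀ − S) = 11.4 × (759 − 18.4) × 10⁻³ = 8.443 kg/d removed.
Net sludge production P_X = 0.1685 × 8.443 = 1.423 kg VSS/d.
R_O = Q·ΔS − 1.42 P_X = 8.443 − 2.020 = 6.423 kg O₂/d.

R_O ≈ 6.42 kg O₂/d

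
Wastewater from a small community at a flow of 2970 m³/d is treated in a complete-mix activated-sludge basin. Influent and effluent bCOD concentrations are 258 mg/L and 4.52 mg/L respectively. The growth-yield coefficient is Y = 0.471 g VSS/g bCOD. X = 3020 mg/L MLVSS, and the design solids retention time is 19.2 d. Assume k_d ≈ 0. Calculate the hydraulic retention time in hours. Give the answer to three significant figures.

V·X = Y·Q·ΔS·θ_c gives V = 0.471 × 2970 × (258 − 4.52) × 19.2 / 3020 = 2254 m³.
Hydraulic retention time τ = V/Q = 2254 / 2970 = 0.7590 d = 18.22 h.

τ ≈ 18.2 h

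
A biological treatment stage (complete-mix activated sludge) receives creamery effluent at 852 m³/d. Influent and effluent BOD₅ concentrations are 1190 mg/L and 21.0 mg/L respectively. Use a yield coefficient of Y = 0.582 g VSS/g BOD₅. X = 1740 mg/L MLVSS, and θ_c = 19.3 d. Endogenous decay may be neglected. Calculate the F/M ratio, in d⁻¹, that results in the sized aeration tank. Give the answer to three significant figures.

F/M ≈ 0.0906 d⁻¹

With k_d = 0 the design equation reduces to V = Y Q (S₀−S) θ_c / X = 0.582 × 852 × (1190 − 21.0) × 19.3 / 1740 = 6430 m³.
Food-to-microorganism ratio F/M = Q S₀ / (V X) = 852 × 1190 / (6430 × 1740) = 0.09063 d⁻¹.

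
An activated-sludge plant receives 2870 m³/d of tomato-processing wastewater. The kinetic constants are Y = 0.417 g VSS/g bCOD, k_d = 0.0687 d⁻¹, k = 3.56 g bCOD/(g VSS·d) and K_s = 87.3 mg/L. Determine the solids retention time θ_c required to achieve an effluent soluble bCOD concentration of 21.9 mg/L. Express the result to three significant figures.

θ_c ≈ 4.37 d

At the target effluent, Y k S/(K_s+S) = 0.417×3.56×21.9/109.2 = 0.2977 d⁻¹.
1/θ_c = 0.2977 − 0.0687 = 0.2290 d⁻¹, so θ_c = 4.366 d.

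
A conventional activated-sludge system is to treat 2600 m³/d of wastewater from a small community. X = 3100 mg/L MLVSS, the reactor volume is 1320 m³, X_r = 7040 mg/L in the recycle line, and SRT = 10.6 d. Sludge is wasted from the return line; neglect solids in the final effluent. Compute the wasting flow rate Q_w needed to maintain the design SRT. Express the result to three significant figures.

Q_w = (V·X)/(θ_c X_r) = 1320 × 3100 / (10.6 × 7040) = 54.83 m³/d.

Q_w ≈ 54.8 m³/d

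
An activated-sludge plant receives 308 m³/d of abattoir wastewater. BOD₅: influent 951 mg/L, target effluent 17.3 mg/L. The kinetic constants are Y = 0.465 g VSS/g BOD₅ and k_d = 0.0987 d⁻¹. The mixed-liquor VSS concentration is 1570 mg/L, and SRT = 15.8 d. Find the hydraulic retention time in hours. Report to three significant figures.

Rearranging the biomass balance for a CMAS with decay, V = Y·Q·ΔS·θ_c / [X·(1+k_d θ_c)] = 0.465 × 308 × (951 − 17.3) × 15.8 / [1570 × (1 + 0.0987 × 15.8)] = 2.11×10^6 / 4018 = 525.8 m³.
Hydraulic retention time τ = V/Q = 525.8 / 308 = 1.707 d = 40.97 h.

τ ≈ 41.0 h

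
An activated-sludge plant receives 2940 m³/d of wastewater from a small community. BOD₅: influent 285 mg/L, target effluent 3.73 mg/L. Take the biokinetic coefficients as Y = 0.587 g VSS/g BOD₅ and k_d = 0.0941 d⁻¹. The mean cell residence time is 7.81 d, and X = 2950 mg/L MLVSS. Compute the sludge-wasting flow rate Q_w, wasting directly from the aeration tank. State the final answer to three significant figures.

Steady-state biomass mass balance: V·X·(1 + k_d·θ_c) = Y·Q·(S₀ − S)·θ_c, so V = 0.587 × 2940 × (285 − 3.73) × 7.81 / [2950 × (1 + 0.0941 × 7.81)] = 3.79×10^6 / 5118 = 740.7 m³.
Wasting from the aeration tank: Q_w = V / θ_c = 740.7 / 7.81 = 94.84 m³/d.

Q_w ≈ 94.8 m³/d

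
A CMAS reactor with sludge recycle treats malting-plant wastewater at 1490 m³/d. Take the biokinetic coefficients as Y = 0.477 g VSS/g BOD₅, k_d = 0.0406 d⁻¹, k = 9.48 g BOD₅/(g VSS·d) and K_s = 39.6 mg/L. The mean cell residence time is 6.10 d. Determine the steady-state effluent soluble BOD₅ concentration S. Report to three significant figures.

S ≈ 1.88 mg/L

From the Monod/SRT balance for a CMAS, S = K_s·(1+k_d θ_c)/[θ_c·(Y k − k_d) − 1] = 39.6 × (1 + 0.0406 × 6.10) / [6.10 × (0.477 × 9.48 − 0.0406) − 1] = 49.41 / 26.34 = 1.876 mg/L.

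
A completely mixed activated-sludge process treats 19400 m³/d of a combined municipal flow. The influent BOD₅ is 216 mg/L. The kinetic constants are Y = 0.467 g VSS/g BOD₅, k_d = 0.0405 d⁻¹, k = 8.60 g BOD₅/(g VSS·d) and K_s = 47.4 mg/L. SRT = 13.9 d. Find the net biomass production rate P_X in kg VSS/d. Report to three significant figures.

Effluent substrate depends only on kinetics and SRT: S = K_s(1 + k_d θ_c) / [θ_c(Yk − k_d) − 1] = 47.4 × (1 + 0.0405 × 13.9) / [13.9 × (0.467 × 8.60 − 0.0405) − 1] = 74.08 / 54.26 = 1.365 mg/L.
The observed yield is Y_obs = Y/(1 + k_d·θ_c) = 0.467 / (1 + 0.0405 × 13.9) = 0.467 / 1.563 = 0.2988 g VSS per g BOD₅ removed.
Mass of BOD₅ removed per day: Q(S₀ − S) = 19400 × 214.6 g/m³ = 4164 kg/d.
P_X = Y_obs · Q(S₀ − S) = 0.2988 × 4164 = 1244 kg VSS/d.

P_X ≈ 1240 kg VSS/d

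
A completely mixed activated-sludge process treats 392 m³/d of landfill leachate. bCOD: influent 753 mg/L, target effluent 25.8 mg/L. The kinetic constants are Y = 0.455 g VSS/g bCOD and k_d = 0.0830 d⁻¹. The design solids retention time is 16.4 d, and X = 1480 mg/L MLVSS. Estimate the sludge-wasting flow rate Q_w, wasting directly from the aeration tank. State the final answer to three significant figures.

From the SRT design equation V = Y Q (S₀−S) θ_c / [X (1 + k_d θ_c)] = 0.455 × 392 × (753 − 25.8) × 16.4 / [1480 × (1 + 0.0830 × 16.4)] = 2.13×10^6 / 3495 = 608.7 m³.
Wasting from the aeration tank: Q_w = V / θ_c = 608.7 / 16.4 = 37.12 m³/d.

Q_w ≈ 37.1 m³/d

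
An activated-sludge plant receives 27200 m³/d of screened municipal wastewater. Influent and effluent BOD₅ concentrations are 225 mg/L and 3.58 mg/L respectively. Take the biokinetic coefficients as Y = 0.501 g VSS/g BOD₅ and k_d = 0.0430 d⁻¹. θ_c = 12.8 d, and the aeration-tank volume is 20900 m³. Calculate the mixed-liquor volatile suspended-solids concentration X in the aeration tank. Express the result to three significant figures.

From V·X·(1 + k_d·θ_c) = Y·Q·(S₀ − S)·θ_c: X = 0.501 × 27200 × (225 − 3.58) × 12.8 / [20900 × (1 + 0.0430 × 12.8)] = 1192 mg/L.

X ≈ 1190 mg/L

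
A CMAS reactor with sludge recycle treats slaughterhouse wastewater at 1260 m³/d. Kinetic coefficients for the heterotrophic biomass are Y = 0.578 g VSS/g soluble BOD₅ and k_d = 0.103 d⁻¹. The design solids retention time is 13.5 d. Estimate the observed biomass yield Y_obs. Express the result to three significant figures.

Y_obs ≈ 0.242 g VSS/g soluble BOD₅

Observed yield with endogenous decay: Y_obs = Y / (1 + k_d·θ_c) = 0.578 / (1 + 0.103 × 13.5) = 0.578 / 2.390 = 0.2418 g VSS/g soluble BOD₅.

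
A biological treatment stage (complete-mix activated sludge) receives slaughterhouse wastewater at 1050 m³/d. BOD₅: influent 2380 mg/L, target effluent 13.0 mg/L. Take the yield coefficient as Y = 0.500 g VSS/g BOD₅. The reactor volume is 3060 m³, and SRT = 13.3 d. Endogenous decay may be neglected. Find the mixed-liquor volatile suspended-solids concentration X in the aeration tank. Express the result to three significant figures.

X ≈ 5400 mg/L

From V·X = Y·Q·(S₀ − S)·θ_c (decay neglected): X = 0.500 × 1050 × (2380 − 13.0) × 13.3 / 3060 = 5401 mg/L.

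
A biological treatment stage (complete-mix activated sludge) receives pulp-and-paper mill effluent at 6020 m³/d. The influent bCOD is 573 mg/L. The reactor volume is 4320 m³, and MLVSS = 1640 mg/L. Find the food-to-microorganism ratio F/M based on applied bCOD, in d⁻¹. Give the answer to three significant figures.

Food-to-microorganism ratio F/M = Q S₀ / (V X) = 6020 × 573 / (4320 × 1640) = 0.4869 d⁻¹.

F/M ≈ 0.487 d⁻¹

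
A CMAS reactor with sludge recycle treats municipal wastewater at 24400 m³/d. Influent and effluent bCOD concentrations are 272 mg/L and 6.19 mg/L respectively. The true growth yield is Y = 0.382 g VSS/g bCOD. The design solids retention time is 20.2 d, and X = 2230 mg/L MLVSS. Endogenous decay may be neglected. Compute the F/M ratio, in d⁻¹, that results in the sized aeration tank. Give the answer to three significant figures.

V·X = Y·Q·ΔS·θ_c gives V = 0.382 × 24400 × (272 − 6.19) × 20.2 / 2230 = 22442 m³.
Food-to-microorganism ratio F/M = Q S₀ / (V X) = 24400 × 272 / (22442 × 2230) = 0.1326 d⁻¹.

F/M ≈ 0.133 d⁻¹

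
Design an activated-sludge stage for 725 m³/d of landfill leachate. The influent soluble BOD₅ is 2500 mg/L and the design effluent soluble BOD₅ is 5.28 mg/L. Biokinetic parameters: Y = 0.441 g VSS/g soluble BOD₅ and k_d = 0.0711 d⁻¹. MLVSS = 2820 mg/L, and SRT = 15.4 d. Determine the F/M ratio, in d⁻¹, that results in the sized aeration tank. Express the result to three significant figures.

F/M ≈ 0.309 d⁻¹

Rearranging the biomass balance for a CMAS with decay, V = Y·Q·ΔS·θ_c / [X·(1+k_d θ_c)] = 0.441 × 725 × (2500 − 5.28) × 15.4 / [2820 × (1 + 0.0711 × 15.4)] = 1.23×10^7 / 5908 = 2079 m³.
F/M = Q·S₀ / (V·X) = 725 × 2500 / (2079 × 2820) = 0.3091 g soluble BOD₅·(g VSS·d)⁻¹.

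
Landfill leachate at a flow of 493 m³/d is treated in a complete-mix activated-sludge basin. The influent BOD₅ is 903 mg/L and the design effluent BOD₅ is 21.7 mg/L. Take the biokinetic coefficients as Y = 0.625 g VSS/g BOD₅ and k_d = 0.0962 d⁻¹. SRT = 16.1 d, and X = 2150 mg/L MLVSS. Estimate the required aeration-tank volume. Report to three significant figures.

From the SRT design equation V = Y Q (S₀−S) θ_c / [X (1 + k_d θ_c)] = 0.625 × 493 × (903 − 21.7) × 16.1 / [2150 × (1 + 0.0962 × 16.1)] = 4.37×10^6 / 5480 = 797.8 m³.

V ≈ 798 m³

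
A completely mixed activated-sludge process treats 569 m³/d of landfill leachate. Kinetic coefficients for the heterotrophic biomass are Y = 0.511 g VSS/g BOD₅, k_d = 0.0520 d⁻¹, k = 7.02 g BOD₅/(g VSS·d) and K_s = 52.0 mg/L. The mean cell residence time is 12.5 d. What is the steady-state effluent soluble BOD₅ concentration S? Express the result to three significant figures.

From the Monod/SRT balance for a CMAS, S = K_s·(1+k_d θ_c)/[θ_c·(Y k − k_d) − 1] = 52.0 × (1 + 0.0520 × 12.5) / [12.5 × (0.511 × 7.02 − 0.0520) − 1] = 85.80 / 43.19 = 1.987 mg/L.

S ≈ 1.99 mg/L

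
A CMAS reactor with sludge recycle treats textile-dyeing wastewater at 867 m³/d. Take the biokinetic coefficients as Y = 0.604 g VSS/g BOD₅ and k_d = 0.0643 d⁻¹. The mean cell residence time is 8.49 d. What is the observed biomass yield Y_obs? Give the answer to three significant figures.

The observed yield is Y_obs = Y/(1 + k_d·θ_c) = 0.604 / (1 + 0.0643 × 8.49) = 0.604 / 1.546 = 0.3907 g VSS per g BOD₅ removed.

Y_obs ≈ 0.391 g VSS/g BOD₅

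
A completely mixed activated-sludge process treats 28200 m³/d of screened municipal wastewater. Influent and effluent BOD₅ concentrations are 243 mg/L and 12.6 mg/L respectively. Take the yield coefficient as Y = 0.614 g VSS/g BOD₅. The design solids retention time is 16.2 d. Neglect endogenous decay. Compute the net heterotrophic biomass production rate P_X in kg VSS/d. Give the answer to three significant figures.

P_X ≈ 3990 kg VSS/d

Since k_d ≈ 0, Y_obs = Y = 0.614 g VSS/g BOD₅.
Q·(S₀ − S) = 28200 × (243 − 12.6) × 10⁻³ = 6497 kg/d removed.
So the net sludge growth is P_X = 0.6140 × 6497 = 3989 kg VSS/d.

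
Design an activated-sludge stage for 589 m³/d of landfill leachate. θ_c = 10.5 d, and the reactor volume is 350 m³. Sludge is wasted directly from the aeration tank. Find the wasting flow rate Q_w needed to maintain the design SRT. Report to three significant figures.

Q_w ≈ 33.3 m³/d

Wasting from the aeration tank: Q_w = V / θ_c = 350.0 / 10.5 = 33.33 m³/d.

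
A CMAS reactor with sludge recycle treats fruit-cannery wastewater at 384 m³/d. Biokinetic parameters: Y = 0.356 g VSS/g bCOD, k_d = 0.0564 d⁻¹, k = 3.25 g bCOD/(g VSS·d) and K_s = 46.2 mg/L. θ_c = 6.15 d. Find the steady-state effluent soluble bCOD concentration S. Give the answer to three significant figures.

S ≈ 10.8 mg/L

For a completely mixed reactor with recycle the Lawrence–McCarty relation gives S = K_s·(1 + k_d·θ_c) / [θ_c·(Y·k − k_d) − 1] = 46.2 × (1 + 0.0564 × 6.15) / [6.15 × (0.356 × 3.25 − 0.0564) − 1] = 62.22 / 5.769 = 10.79 mg/L.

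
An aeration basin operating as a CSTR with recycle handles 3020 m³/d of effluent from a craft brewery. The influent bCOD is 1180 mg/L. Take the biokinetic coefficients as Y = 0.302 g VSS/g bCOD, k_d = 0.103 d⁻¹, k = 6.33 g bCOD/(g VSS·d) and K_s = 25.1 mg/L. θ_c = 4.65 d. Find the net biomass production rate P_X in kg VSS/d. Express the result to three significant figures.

For a completely mixed reactor with recycle the Lawrence–McCarty relation gives S = K_s·(1 + k_d·θ_c) / [θ_c·(Y·k − k_d) − 1] = 25.1 × (1 + 0.103 × 4.65) / [4.65 × (0.302 × 6.33 − 0.103) − 1] = 37.12 / 7.410 = 5.009 mg/L.
Observed yield with endogenous decay: Y_obs = Y / (1 + k_d·θ_c) = 0.302 / (1 + 0.103 × 4.65) = 0.302 / 1.479 = 0.2042 g VSS/g bCOD.
ΔS = 1180 − 5.01 = 1175 mg/L, so the substrate removal rate is 3020 × 1175/1000 = 3548 kg bCOD/d.
Biomass produced: P_X = Y_obs·Q·ΔS = 0.2042 × 3548 ≈ 724.6 kg VSS/d.

P_X ≈ 725 kg VSS/d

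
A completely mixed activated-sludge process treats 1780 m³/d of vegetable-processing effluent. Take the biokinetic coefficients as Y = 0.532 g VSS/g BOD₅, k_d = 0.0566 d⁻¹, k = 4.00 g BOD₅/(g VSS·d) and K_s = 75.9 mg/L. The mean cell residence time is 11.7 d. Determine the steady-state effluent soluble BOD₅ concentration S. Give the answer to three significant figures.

S ≈ 5.43 mg/L

Effluent substrate depends only on kinetics and SRT: S = K_s(1 + k_d θ_c) / [θ_c(Yk − k_d) − 1] = 75.9 × (1 + 0.0566 × 11.7) / [11.7 × (0.532 × 4.00 − 0.0566) − 1] = 126.2 / 23.24 = 5.430 mg/L.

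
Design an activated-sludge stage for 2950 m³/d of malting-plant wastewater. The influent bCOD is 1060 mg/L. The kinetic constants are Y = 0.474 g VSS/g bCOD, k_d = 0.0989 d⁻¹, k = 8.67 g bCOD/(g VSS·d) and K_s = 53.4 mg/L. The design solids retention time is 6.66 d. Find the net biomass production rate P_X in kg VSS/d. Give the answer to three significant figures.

Effluent substrate depends only on kinetics and SRT: S = K_s(1 + k_d θ_c) / [θ_c(Yk − k_d) − 1] = 53.4 × (1 + 0.0989 × 6.66) / [6.66 × (0.474 × 8.67 − 0.0989) − 1] = 88.57 / 25.71 = 3.445 mg/L.
Y_obs = Y / (1 + k_d θ_c) = 0.474 / (1 + 0.0989 × 6.66) = 0.474 / 1.659 = 0.2858.
Substrate removed = Q·(S₀ − S) = 2950 m³/d × (1060 − 3.44) g/m³ = 3.12×10^6 g/d = 3117 kg/d.
Net biomass production P_X = Y_obs × Q·(S₀ − S) = 0.2858 × 3117 = 890.7 kg VSS/d.

P_X ≈ 891 kg VSS/d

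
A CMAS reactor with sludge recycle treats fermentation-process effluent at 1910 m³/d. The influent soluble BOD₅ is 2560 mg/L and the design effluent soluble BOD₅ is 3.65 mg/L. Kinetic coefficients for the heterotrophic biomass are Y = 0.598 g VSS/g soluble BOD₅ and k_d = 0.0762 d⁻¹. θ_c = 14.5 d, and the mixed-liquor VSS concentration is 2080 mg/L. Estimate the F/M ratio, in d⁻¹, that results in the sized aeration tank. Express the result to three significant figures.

From the SRT design equation V = Y Q (S₀−S) θ_c / [X (1 + k_d θ_c)] = 0.598 × 1910 × (2560 − 3.65) × 14.5 / [2080 × (1 + 0.0762 × 14.5)] = 4.23×10^7 / 4378 = 9670 m³.
F/M = Q·S₀ / (V·X) = 1910 × 2560 / (9670 × 2080) = 0.2431 g soluble BOD₅·(g VSS·d)⁻¹.

F/M ≈ 0.243 d⁻¹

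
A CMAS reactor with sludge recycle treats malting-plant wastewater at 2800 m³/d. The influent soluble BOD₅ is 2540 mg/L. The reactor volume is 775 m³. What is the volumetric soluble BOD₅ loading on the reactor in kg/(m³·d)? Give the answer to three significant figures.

L_v ≈ 9.18 kg soluble BOD₅/(m³·d)

L_v = Q S₀ / V = 2800 × 2540 × 10⁻³ / 775.0 = 9.177 kg/(m³·d).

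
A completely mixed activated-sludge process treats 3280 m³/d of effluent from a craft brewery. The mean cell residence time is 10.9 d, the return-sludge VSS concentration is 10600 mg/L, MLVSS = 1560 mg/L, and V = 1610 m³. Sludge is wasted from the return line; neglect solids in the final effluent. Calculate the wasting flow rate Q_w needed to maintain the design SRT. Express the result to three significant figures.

θ_c = V·X/(Q_w·X_r) when wasting from the recycle, so Q_w = V·X/(θ_c·X_r) = 1610 × 1560 / (10.9 × 10600) = 21.74 m³/d.

Q_w ≈ 21.7 m³/d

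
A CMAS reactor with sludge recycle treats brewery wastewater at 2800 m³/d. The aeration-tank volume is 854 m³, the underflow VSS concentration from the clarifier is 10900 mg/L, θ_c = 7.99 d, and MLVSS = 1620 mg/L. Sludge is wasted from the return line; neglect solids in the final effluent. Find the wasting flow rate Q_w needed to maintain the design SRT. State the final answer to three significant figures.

Q_w ≈ 15.9 m³/d

Q_w = (V·X)/(θ_c X_r) = 854.0 × 1620 / (7.99 × 10900) = 15.89 m³/d.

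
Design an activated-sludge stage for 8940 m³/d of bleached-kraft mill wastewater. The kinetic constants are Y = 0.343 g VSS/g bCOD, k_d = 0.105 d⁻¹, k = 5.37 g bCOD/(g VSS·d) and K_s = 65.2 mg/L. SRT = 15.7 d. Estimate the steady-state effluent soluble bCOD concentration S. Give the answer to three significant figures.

For a completely mixed reactor with recycle the Lawrence–McCarty relation gives S = K_s·(1 + k_d·θ_c) / [θ_c·(Y·k − k_d) − 1] = 65.2 × (1 + 0.105 × 15.7) / [15.7 × (0.343 × 5.37 − 0.105) − 1] = 172.7 / 26.27 = 6.573 mg/L.

S ≈ 6.57 mg/L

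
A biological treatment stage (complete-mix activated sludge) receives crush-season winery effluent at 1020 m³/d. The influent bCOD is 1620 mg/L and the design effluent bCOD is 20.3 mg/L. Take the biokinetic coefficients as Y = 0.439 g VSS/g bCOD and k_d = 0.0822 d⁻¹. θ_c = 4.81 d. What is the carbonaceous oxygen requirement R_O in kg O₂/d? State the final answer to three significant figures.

R_O ≈ 903 kg O₂/d

Correct the yield for decay: Y_obs = Y/(1 + k_d θ_c) = 0.439 / (1 + 0.0822 × 4.81) = 0.439 / 1.395 = 0.3146.
Q·(S₀ − S) = 1020 × (1620 − 20.3) × 10⁻³ = 1632 kg/d removed.
Net sludge production P_X = 0.3146 × 1632 = 513.3 kg VSS/d.
Carbonaceous O₂ demand = substrate oxidised − cell-mass equivalent = 1632 − 1.42 × 513.3 = 902.7 kg O₂/d.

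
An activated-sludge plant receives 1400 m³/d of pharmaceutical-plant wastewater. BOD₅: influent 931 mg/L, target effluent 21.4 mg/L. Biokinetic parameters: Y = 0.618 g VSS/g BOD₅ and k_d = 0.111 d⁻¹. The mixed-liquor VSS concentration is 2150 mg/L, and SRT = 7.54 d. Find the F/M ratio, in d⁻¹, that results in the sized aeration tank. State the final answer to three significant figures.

From the SRT design equation V = Y Q (S₀−S) θ_c / [X (1 + k_d θ_c)] = 0.618 × 1400 × (931 − 21.4) × 7.54 / [2150 × (1 + 0.111 × 7.54)] = 5.93×10^6 / 3949 = 1502 m³.
F/M = Q·S₀ / (V·X) = 1400 × 931 / (1502 × 2150) = 0.4035 g BOD₅·(g VSS·d)⁻¹.

F/M ≈ 0.403 d⁻¹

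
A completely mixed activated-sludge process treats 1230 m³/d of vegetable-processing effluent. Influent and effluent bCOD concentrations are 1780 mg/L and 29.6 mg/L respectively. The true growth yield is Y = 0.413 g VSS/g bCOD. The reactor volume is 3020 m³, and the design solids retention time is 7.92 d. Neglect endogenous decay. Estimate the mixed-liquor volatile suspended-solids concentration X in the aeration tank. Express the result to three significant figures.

X ≈ 2330 mg/L

X = Y·Q·ΔS·θ_c / V = 0.413 × 1230 × (1780 − 29.6) × 7.92 / 3020 = 2332 mg/L.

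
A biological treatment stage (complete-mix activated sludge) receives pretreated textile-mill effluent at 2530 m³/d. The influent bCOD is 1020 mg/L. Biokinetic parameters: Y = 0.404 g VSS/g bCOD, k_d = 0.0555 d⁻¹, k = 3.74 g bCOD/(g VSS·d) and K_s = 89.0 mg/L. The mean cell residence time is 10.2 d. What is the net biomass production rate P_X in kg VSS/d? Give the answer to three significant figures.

P_X ≈ 659 kg VSS/d

For a completely mixed reactor with recycle the Lawrence–McCarty relation gives S = K_s·(1 + k_d·θ_c) / [θ_c·(Y·k − k_d) − 1] = 89.0 × (1 + 0.0555 × 10.2) / [10.2 × (0.404 × 3.74 − 0.0555) − 1] = 139.4 / 13.85 = 10.07 mg/L.
Y_obs = Y / (1 + k_d θ_c) = 0.404 / (1 + 0.0555 × 10.2) = 0.404 / 1.566 = 0.2580.
ΔS = 1020 − 10.1 = 1010 mg/L, so the substrate removal rate is 2530 × 1010/1000 = 2555 kg bCOD/d.
So the net sludge growth is P_X = 0.2580 × 2555 = 659.1 kg VSS/d.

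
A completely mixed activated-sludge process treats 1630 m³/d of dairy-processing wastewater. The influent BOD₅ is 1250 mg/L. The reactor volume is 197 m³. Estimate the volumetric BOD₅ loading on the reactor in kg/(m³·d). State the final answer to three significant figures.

L_v = Q S₀ / V = 1630 × 1250 × 10⁻³ / 197.0 = 10.34 kg/(m³·d).

L_v ≈ 10.3 kg BOD₅/(m³·d)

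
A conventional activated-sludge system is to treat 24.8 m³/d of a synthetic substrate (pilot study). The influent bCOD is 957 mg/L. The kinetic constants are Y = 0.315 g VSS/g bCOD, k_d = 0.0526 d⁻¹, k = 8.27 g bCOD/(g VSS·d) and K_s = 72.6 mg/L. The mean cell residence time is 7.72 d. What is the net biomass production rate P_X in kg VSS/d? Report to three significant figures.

P_X ≈ 5.29 kg VSS/d

For a completely mixed reactor with recycle the Lawrence–McCarty relation gives S = K_s·(1 + k_d·θ_c) / [θ_c·(Y·k − k_d) − 1] = 72.6 × (1 + 0.0526 × 7.72) / [7.72 × (0.315 × 8.27 − 0.0526) − 1] = 102.1 / 18.70 = 5.457 mg/L.
The observed yield is Y_obs = Y/(1 + k_d·θ_c) = 0.315 / (1 + 0.0526 × 7.72) = 0.315 / 1.406 = 0.2240 g VSS per g bCOD removed.
ΔS = 957 − 5.46 = 951.5 mg/L, so the substrate removal rate is 24.8 × 951.5/1000 = 23.60 kg bCOD/d.
So the net sludge growth is P_X = 0.2240 × 23.60 = 5.287 kg VSS/d.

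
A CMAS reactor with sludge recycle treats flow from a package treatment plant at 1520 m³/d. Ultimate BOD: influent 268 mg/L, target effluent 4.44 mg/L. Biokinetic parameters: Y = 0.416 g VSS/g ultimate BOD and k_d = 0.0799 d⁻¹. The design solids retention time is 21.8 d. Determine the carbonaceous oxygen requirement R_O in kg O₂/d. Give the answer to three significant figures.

Correct the yield for decay: Y_obs = Y/(1 + k_d θ_c) = 0.416 / (1 + 0.0799 × 21.8) = 0.416 / 2.742 = 0.1517.
ΔS = 268 − 4.44 = 263.6 mg/L, so the substrate removal rate is 1520 × 263.6/1000 = 400.6 kg ultimate BOD/d.
P_X = Y_obs·Q·(S₀ − S) = 0.1517 × 400.6 = 60.78 kg VSS/d.
Carbonaceous O₂ demand = substrate oxidised − cell-mass equivalent = 400.6 − 1.42 × 60.78 = 314.3 kg O₂/d.

R_O ≈ 314 kg O₂/d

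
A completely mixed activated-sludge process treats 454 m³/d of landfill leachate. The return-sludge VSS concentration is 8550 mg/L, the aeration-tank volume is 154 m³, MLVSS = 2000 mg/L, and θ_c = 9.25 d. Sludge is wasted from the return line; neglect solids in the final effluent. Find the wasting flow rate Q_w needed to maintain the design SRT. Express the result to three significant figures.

Wasting from the return line (neglecting effluent solids): Q_w = V·X / (θ_c·X_r) = 154.0 × 2000 / (9.25 × 8550) = 3.894 m³/d.

Q_w ≈ 3.89 m³/d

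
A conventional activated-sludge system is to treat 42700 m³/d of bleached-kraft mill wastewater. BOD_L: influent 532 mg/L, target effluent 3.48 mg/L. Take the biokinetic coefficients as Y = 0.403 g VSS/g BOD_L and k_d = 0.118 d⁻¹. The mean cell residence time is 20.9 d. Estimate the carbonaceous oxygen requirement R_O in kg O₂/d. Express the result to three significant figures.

Y_obs = Y / (1 + k_d θ_c) = 0.403 / (1 + 0.118 × 20.9) = 0.403 / 3.466 = 0.1163.
Mass of BOD_L removed per day: Q(S₀ − S) = 42700 × 528.5 g/m³ = 22568 kg/d.
P_X = Y_obs·Q·(S₀ − S) = 0.1163 × 22568 = 2624 kg VSS/d.
R_O = Q·ΔS − 1.42 P_X = 22568 − 3726 = 18842 kg O₂/d.

R_O ≈ 18800 kg O₂/d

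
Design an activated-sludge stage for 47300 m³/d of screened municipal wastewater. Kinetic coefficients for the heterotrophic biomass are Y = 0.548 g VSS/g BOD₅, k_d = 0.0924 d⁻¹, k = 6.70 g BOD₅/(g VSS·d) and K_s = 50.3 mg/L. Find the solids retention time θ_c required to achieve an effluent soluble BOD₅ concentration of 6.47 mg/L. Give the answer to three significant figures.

From 1/θ_c = Y·k·S/(K_s + S) − k_d: Y·k·S/(K_s+S) = 0.548 × 6.70 × 6.47 / (50.3 + 6.47) = 0.4184 d⁻¹.
Then 1/θ_c = μ − k_d = 0.4184 − 0.0924 = 0.3260 d⁻¹, giving θ_c = 3.067 d.

θ_c ≈ 3.07 d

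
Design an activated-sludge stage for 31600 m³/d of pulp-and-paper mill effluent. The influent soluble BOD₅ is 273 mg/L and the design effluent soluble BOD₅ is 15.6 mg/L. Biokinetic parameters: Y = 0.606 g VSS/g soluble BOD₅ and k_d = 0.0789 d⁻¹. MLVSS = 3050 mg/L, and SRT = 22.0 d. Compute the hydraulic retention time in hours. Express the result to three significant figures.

τ ≈ 9.87 h

Steady-state biomass mass balance: V·X·(1 + k_d·θ_c) = Y·Q·(S₀ − S)·θ_c, so V = 0.606 × 31600 × (273 − 15.6) × 22.0 / [3050 × (1 + 0.0789 × 22.0)] = 1.08×10^8 / 8344 = 12996 m³.
τ = V/Q = 12996/31600 = 0.4113 d, or 9.870 h.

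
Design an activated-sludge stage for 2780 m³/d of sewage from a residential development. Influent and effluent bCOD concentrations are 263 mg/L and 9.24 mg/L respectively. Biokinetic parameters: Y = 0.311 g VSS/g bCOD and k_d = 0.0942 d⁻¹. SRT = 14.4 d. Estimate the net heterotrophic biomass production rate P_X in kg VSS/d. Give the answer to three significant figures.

Y_obs = Y / (1 + k_d θ_c) = 0.311 / (1 + 0.0942 × 14.4) = 0.311 / 2.356 = 0.1320.
Mass of bCOD removed per day: Q(S₀ − S) = 2780 × 253.8 g/m³ = 705.5 kg/d.
So the net sludge growth is P_X = 0.1320 × 705.5 = 93.10 kg VSS/d.

P_X ≈ 93.1 kg VSS/d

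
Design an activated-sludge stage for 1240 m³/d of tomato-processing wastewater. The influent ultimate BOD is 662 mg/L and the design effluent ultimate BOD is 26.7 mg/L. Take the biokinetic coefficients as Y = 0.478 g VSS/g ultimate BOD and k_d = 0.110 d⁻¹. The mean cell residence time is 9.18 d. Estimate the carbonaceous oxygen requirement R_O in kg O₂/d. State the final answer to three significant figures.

Y_obs = Y / (1 + k_d θ_c) = 0.478 / (1 + 0.110 × 9.18) = 0.478 / 2.010 = 0.2378.
ΔS = 662 − 26.7 = 635.3 mg/L, so the substrate removal rate is 1240 × 635.3/1000 = 787.8 kg ultimate BOD/d.
Biomass synthesised: P_X = Y_obs × 787.8 = 187.4 kg VSS/d.
R_O = Q·(S₀ − S) − 1.42·P_X = 787.8 − 1.42 × 187.4 = 521.7 kg O₂/d.

R_O ≈ 522 kg O₂/d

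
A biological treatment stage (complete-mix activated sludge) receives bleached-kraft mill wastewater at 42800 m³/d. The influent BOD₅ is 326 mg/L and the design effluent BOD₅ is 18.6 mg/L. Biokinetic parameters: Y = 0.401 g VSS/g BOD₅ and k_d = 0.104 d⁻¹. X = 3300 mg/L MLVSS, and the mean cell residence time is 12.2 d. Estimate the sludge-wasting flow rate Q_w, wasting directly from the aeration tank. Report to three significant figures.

Q_w ≈ 705 m³/d

From the SRT design equation V = Y Q (S₀−S) θ_c / [X (1 + k_d θ_c)] = 0.401 × 42800 × (326 − 18.6) × 12.2 / [3300 × (1 + 0.104 × 12.2)] = 6.44×10^7 / 7487 = 8597 m³.
With mixed-liquor wasting, θ_c = V/Q_w, so Q_w = V/θ_c = 8597/12.2 = 704.7 m³/d.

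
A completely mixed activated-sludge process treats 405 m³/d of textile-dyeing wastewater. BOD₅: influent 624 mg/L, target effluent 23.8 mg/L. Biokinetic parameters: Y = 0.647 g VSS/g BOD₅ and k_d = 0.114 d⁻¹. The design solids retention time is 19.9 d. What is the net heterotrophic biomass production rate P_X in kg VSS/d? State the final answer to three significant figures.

P_X ≈ 48.1 kg VSS/d

Y_obs = Y / (1 + k_d θ_c) = 0.647 / (1 + 0.114 × 19.9) = 0.647 / 3.269 = 0.1979.
Substrate removed = Q·(S₀ − S) = 405 m³/d × (624 − 23.8) g/m³ = 2.43×10^5 g/d = 243.1 kg/d.
Biomass produced: P_X = Y_obs·Q·ΔS = 0.1979 × 243.1 ≈ 48.12 kg VSS/d.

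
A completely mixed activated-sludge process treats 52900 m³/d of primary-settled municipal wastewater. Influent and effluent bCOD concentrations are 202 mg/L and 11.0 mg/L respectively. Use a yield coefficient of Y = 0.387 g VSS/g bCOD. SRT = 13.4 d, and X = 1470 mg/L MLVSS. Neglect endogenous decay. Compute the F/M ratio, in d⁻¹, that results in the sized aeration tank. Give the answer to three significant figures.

F/M ≈ 0.204 d⁻¹

With k_d = 0 the design equation reduces to V = Y Q (S₀−S) θ_c / X = 0.387 × 52900 × (202 − 11.0) × 13.4 / 1470 = 35644 m³.
Food-to-microorganism ratio F/M = Q S₀ / (V X) = 52900 × 202 / (35644 × 1470) = 0.2039 d⁻¹.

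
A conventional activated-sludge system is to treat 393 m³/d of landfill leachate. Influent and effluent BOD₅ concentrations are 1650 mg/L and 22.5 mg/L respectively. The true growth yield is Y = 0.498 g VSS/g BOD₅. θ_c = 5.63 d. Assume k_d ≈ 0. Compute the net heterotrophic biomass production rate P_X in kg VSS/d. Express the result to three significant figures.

P_X ≈ 319 kg VSS/d

Since k_d ≈ 0, Y_obs = Y = 0.498 g VSS/g BOD₅.
Mass of BOD₅ removed per day: Q(S₀ − S) = 393 × 1628 g/m³ = 639.6 kg/d.
Net biomass production P_X = Y_obs × Q·(S₀ − S) = 0.4980 × 639.6 = 318.5 kg VSS/d.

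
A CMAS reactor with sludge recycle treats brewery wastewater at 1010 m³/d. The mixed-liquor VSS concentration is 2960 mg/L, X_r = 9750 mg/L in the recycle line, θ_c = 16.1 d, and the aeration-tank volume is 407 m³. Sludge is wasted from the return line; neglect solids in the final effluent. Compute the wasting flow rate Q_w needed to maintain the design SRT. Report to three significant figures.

Q_w ≈ 7.67 m³/d

Q_w = (V·X)/(θ_c X_r) = 407.0 × 2960 / (16.1 × 9750) = 7.675 m³/d.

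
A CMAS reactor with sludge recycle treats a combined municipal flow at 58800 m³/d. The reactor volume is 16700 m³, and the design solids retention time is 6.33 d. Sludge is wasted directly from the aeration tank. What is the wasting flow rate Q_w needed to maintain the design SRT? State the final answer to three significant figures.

Q_w ≈ 2640 m³/d

With mixed-liquor wasting, θ_c = V/Q_w, so Q_w = V/θ_c = 16700/6.33 = 2638 m³/d.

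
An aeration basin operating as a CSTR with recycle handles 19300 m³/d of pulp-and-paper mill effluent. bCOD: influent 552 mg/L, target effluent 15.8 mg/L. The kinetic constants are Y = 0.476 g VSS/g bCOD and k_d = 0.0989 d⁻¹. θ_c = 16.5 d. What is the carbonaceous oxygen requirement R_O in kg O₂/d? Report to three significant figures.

The observed yield is Y_obs = Y/(1 + k_d·θ_c) = 0.476 / (1 + 0.0989 × 16.5) = 0.476 / 2.632 = 0.1809 g VSS per g bCOD removed.
Substrate removed = Q·(S₀ − S) = 19300 m³/d × (552 − 15.8) g/m³ = 1.03×10^7 g/d = 10349 kg/d.
Net sludge production P_X = 0.1809 × 10349 = 1872 kg VSS/d.
R_O = Q·(S₀ − S) − 1.42·P_X = 10349 − 1.42 × 1872 = 7691 kg O₂/d.

R_O ≈ 7690 kg O₂/d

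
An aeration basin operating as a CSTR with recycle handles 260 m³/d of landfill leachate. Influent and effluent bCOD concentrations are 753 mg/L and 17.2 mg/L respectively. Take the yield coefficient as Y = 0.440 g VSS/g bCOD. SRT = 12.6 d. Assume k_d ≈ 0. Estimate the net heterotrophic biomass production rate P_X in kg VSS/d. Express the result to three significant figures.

P_X ≈ 84.2 kg VSS/d

With endogenous decay neglected, the observed yield equals the true yield: Y_obs = Y = 0.440 g VSS/g bCOD.
Mass of bCOD removed per day: Q(S₀ − S) = 260 × 735.8 g/m³ = 191.3 kg/d.
Biomass produced: P_X = Y_obs·Q·ΔS = 0.4400 × 191.3 ≈ 84.18 kg VSS/d.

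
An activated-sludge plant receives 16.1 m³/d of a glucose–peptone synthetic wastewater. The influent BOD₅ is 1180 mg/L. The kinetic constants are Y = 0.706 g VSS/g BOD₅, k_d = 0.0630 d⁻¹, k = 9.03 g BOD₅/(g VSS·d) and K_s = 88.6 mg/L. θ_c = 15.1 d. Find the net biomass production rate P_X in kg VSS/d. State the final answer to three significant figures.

P_X ≈ 6.86 kg VSS/d

Effluent substrate depends only on kinetics and SRT: S = K_s(1 + k_d θ_c) / [θ_c(Yk − k_d) − 1] = 88.6 × (1 + 0.0630 × 15.1) / [15.1 × (0.706 × 9.03 − 0.0630) − 1] = 172.9 / 94.31 = 1.833 mg/L.
Correct the yield for decay: Y_obs = Y/(1 + k_d θ_c) = 0.706 / (1 + 0.0630 × 15.1) = 0.706 / 1.951 = 0.3618.
Q·(S₀ − S) = 16.1 × (1180 − 1.83) × 10⁻³ = 18.97 kg/d removed.
P_X = Y_obs · Q(S₀ − S) = 0.3618 × 18.97 = 6.863 kg VSS/d.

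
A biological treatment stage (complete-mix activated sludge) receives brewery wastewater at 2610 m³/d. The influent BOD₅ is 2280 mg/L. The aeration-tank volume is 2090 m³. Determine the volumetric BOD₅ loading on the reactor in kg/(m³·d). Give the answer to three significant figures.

Applied BOD₅ load per unit volume = Q·S₀/V = (2610 × 2280/1000)/2090 = 2.847 kg BOD₅·m⁻³·d⁻¹.

L_v ≈ 2.85 kg BOD₅/(m³·d)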